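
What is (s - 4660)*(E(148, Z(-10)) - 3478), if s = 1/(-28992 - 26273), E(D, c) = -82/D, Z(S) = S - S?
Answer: 66292831471113/4089610 ≈ 1.6210e+7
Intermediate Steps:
Z(S) = 0
s = -1/55265 (s = 1/(-55265) = -1/55265 ≈ -1.8095e-5)
(s - 4660)*(E(148, Z(-10)) - 3478) = (-1/55265 - 4660)*(-82/148 - 3478) = -257534901*(-82*1/148 - 3478)/55265 = -257534901*(-41/74 - 3478)/55265 = -257534901/55265*(-257413/74) = 66292831471113/4089610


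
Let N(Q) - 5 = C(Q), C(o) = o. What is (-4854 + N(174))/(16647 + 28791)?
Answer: -4675/45438 ≈ -0.10289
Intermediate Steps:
N(Q) = 5 + Q
(-4854 + N(174))/(16647 + 28791) = (-4854 + (5 + 174))/(16647 + 28791) = (-4854 + 179)/45438 = -4675*1/45438 = -4675/45438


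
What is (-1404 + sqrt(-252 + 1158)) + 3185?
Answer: 1781 + sqrt(906) ≈ 1811.1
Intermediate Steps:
(-1404 + sqrt(-252 + 1158)) + 3185 = (-1404 + sqrt(906)) + 3185 = 1781 + sqrt(906)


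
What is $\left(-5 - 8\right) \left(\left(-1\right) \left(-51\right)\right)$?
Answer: $-663$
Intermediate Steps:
$\left(-5 - 8\right) \left(\left(-1\right) \left(-51\right)\right) = \left(-5 - 8\right) 51 = \left(-13\right) 51 = -663$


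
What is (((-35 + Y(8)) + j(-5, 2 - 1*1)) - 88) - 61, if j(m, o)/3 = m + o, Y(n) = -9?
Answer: -205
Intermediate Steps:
j(m, o) = 3*m + 3*o (j(m, o) = 3*(m + o) = 3*m + 3*o)
(((-35 + Y(8)) + j(-5, 2 - 1*1)) - 88) - 61 = (((-35 - 9) + (3*(-5) + 3*(2 - 1*1))) - 88) - 61 = ((-44 + (-15 + 3*(2 - 1))) - 88) - 61 = ((-44 + (-15 + 3*1)) - 88) - 61 = ((-44 + (-15 + 3)) - 88) - 61 = ((-44 - 12) - 88) - 61 = (-56 - 88) - 61 = -144 - 61 = -205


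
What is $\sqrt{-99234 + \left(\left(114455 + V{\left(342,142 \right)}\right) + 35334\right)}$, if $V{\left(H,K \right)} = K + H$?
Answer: $3 \sqrt{5671} \approx 225.92$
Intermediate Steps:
$V{\left(H,K \right)} = H + K$
$\sqrt{-99234 + \left(\left(114455 + V{\left(342,142 \right)}\right) + 35334\right)} = \sqrt{-99234 + \left(\left(114455 + \left(342 + 142\right)\right) + 35334\right)} = \sqrt{-99234 + \left(\left(114455 + 484\right) + 35334\right)} = \sqrt{-99234 + \left(114939 + 35334\right)} = \sqrt{-99234 + 150273} = \sqrt{51039} = 3 \sqrt{5671}$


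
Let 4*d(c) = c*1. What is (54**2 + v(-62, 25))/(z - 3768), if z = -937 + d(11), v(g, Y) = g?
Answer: -11416/18809 ≈ -0.60694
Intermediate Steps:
d(c) = c/4 (d(c) = (c*1)/4 = c/4)
z = -3737/4 (z = -937 + (1/4)*11 = -937 + 11/4 = -3737/4 ≈ -934.25)
(54**2 + v(-62, 25))/(z - 3768) = (54**2 - 62)/(-3737/4 - 3768) = (2916 - 62)/(-18809/4) = 2854*(-4/18809) = -11416/18809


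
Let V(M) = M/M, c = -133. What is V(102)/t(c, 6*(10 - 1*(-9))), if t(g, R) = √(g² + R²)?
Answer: √85/1615 ≈ 0.0057087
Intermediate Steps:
V(M) = 1
t(g, R) = √(R² + g²)
V(102)/t(c, 6*(10 - 1*(-9))) = 1/√((6*(10 - 1*(-9)))² + (-133)²) = 1/√((6*(10 + 9))² + 17689) = 1/√((6*19)² + 17689) = 1/√(114² + 17689) = 1/√(12996 + 17689) = 1/√30685 = 1/(19*√85) = 1*(√85/1615) = √85/1615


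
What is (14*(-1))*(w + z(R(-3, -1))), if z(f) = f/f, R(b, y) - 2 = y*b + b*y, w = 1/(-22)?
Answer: -147/11 ≈ -13.364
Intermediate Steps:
w = -1/22 ≈ -0.045455
R(b, y) = 2 + 2*b*y (R(b, y) = 2 + (y*b + b*y) = 2 + (b*y + b*y) = 2 + 2*b*y)
z(f) = 1
(14*(-1))*(w + z(R(-3, -1))) = (14*(-1))*(-1/22 + 1) = -14*21/22 = -147/11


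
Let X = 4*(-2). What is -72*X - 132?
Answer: 444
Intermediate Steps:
X = -8
-72*X - 132 = -72*(-8) - 132 = 576 - 132 = 444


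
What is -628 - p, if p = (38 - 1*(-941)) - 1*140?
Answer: -1467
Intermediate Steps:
p = 839 (p = (38 + 941) - 140 = 979 - 140 = 839)
-628 - p = -628 - 1*839 = -628 - 839 = -1467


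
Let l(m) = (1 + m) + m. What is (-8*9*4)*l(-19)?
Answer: 10656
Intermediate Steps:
l(m) = 1 + 2*m
(-8*9*4)*l(-19) = (-8*9*4)*(1 + 2*(-19)) = (-72*4)*(1 - 38) = -288*(-37) = 10656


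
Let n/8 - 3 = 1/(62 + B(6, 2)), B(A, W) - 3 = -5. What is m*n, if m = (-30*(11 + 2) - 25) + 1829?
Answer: 511868/15 ≈ 34125.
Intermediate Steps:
m = 1414 (m = (-30*13 - 25) + 1829 = (-390 - 25) + 1829 = -415 + 1829 = 1414)
B(A, W) = -2 (B(A, W) = 3 - 5 = -2)
n = 362/15 (n = 24 + 8/(62 - 2) = 24 + 8/60 = 24 + 8*(1/60) = 24 + 2/15 = 362/15 ≈ 24.133)
m*n = 1414*(362/15) = 511868/15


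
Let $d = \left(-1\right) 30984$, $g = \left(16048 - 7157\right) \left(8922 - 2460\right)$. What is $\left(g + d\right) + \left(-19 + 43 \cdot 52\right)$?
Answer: $57424875$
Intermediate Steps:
$g = 57453642$ ($g = 8891 \cdot 6462 = 57453642$)
$d = -30984$
$\left(g + d\right) + \left(-19 + 43 \cdot 52\right) = \left(57453642 - 30984\right) + \left(-19 + 43 \cdot 52\right) = 57422658 + \left(-19 + 2236\right) = 57422658 + 2217 = 57424875$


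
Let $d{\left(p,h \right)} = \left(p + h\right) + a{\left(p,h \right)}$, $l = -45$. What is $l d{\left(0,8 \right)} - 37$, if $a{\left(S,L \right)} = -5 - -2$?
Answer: $-262$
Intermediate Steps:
$a{\left(S,L \right)} = -3$ ($a{\left(S,L \right)} = -5 + 2 = -3$)
$d{\left(p,h \right)} = -3 + h + p$ ($d{\left(p,h \right)} = \left(p + h\right) - 3 = \left(h + p\right) - 3 = -3 + h + p$)
$l d{\left(0,8 \right)} - 37 = - 45 \left(-3 + 8 + 0\right) - 37 = \left(-45\right) 5 - 37 = -225 - 37 = -262$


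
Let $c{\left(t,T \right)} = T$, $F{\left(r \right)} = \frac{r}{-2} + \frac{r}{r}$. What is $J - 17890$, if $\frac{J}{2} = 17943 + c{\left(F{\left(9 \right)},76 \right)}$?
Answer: $18148$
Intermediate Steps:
$F{\left(r \right)} = 1 - \frac{r}{2}$ ($F{\left(r \right)} = r \left(- \frac{1}{2}\right) + 1 = - \frac{r}{2} + 1 = 1 - \frac{r}{2}$)
$J = 36038$ ($J = 2 \left(17943 + 76\right) = 2 \cdot 18019 = 36038$)
$J - 17890 = 36038 - 17890 = 18148$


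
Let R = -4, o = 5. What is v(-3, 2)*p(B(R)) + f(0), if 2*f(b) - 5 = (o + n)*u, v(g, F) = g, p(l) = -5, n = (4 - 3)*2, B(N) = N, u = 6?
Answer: 77/2 ≈ 38.500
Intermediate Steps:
n = 2 (n = 1*2 = 2)
f(b) = 47/2 (f(b) = 5/2 + ((5 + 2)*6)/2 = 5/2 + (7*6)/2 = 5/2 + (1/2)*42 = 5/2 + 21 = 47/2)
v(-3, 2)*p(B(R)) + f(0) = -3*(-5) + 47/2 = 15 + 47/2 = 77/2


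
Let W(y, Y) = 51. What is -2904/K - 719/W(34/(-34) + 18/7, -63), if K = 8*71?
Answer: -69562/3621 ≈ -19.211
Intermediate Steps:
K = 568
-2904/K - 719/W(34/(-34) + 18/7, -63) = -2904/568 - 719/51 = -2904*1/568 - 719*1/51 = -363/71 - 719/51 = -69562/3621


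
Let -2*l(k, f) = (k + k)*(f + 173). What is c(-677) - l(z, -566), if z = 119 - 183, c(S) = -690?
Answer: 24462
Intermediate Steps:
z = -64
l(k, f) = -k*(173 + f) (l(k, f) = -(k + k)*(f + 173)/2 = -2*k*(173 + f)/2 = -k*(173 + f))
c(-677) - l(z, -566) = -690 - (-1)*(-64)*(173 - 566) = -690 - (-1)*(-64)*(-393) = -690 - 1*(-25152) = -690 + 25152 = 24462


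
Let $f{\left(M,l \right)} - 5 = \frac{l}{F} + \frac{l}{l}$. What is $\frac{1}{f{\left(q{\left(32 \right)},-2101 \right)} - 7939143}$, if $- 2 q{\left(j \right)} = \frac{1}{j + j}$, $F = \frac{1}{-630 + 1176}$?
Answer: $- \frac{1}{9086283} \approx -1.1006 \cdot 10^{-7}$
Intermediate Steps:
$F = \frac{1}{546} \approx 0.0018315$
$q{\left(j \right)} = - \frac{1}{4 j}$ ($q{\left(j \right)} = - \frac{1}{2 \left(j + j\right)} = - \frac{1}{2 \cdot 2 j} = - \frac{\frac{1}{2} \frac{1}{j}}{2} = - \frac{1}{4 j}$)
$f{\left(M,l \right)} = 6 + 546 l$ ($f{\left(M,l \right)} = 5 + \left(l \frac{1}{\frac{1}{546}} + \frac{l}{l}\right) = 5 + \left(l 546 + 1\right) = 5 + \left(546 l + 1\right) = 5 + \left(1 + 546 l\right) = 6 + 546 l$)
$\frac{1}{f{\left(q{\left(32 \right)},-2101 \right)} - 7939143} = \frac{1}{\left(6 + 546 \left(-2101\right)\right) - 7939143} = \frac{1}{\left(6 - 1147146\right) - 7939143} = \frac{1}{-1147140 - 7939143} = \frac{1}{-9086283} = - \frac{1}{9086283}$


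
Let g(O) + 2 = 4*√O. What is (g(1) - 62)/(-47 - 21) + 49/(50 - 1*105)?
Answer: -8/935 ≈ -0.0085561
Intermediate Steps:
g(O) = -2 + 4*√O
(g(1) - 62)/(-47 - 21) + 49/(50 - 1*105) = ((-2 + 4*√1) - 62)/(-47 - 21) + 49/(50 - 1*105) = ((-2 + 4*1) - 62)/(-68) + 49/(50 - 105) = ((-2 + 4) - 62)*(-1/68) + 49/(-55) = (2 - 62)*(-1/68) + 49*(-1/55) = -60*(-1/68) - 49/55 = 15/17 - 49/55 = -8/935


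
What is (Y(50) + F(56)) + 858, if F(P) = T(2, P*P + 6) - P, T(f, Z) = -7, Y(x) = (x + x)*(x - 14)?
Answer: 4395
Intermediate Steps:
Y(x) = 2*x*(-14 + x) (Y(x) = (2*x)*(-14 + x) = 2*x*(-14 + x))
F(P) = -7 - P
(Y(50) + F(56)) + 858 = (2*50*(-14 + 50) + (-7 - 1*56)) + 858 = (2*50*36 + (-7 - 56)) + 858 = (3600 - 63) + 858 = 3537 + 858 = 4395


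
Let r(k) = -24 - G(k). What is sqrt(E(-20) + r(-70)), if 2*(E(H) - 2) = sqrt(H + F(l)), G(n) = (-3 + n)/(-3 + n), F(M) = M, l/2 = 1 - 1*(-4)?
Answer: sqrt(-92 + 2*I*sqrt(10))/2 ≈ 0.16475 + 4.7987*I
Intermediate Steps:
l = 10 (l = 2*(1 - 1*(-4)) = 2*(1 + 4) = 2*5 = 10)
G(n) = 1
E(H) = 2 + sqrt(10 + H)/2 (E(H) = 2 + sqrt(H + 10)/2 = 2 + sqrt(10 + H)/2)
r(k) = -25 (r(k) = -24 - 1*1 = -24 - 1 = -25)
sqrt(E(-20) + r(-70)) = sqrt((2 + sqrt(10 - 20)/2) - 25) = sqrt((2 + sqrt(-10)/2) - 25) = sqrt((2 + (I*sqrt(10))/2) - 25) = sqrt((2 + I*sqrt(10)/2) - 25) = sqrt(-23 + I*sqrt(10)/2)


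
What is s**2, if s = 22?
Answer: 484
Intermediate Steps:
s**2 = 22**2 = 484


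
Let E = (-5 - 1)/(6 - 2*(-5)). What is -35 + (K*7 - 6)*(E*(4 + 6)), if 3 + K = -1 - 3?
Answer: 685/4 ≈ 171.25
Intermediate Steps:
K = -7 (K = -3 + (-1 - 3) = -3 - 4 = -7)
E = -3/8 (E = -6/(6 + 10) = -6/16 = -6*1/16 = -3/8 ≈ -0.37500)
-35 + (K*7 - 6)*(E*(4 + 6)) = -35 + (-7*7 - 6)*(-3*(4 + 6)/8) = -35 + (-49 - 6)*(-3/8*10) = -35 - 55*(-15/4) = -35 + 825/4 = 685/4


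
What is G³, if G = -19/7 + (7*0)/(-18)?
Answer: -6859/343 ≈ -19.997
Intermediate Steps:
G = -19/7 (G = -19*⅐ + 0*(-1/18) = -19/7 + 0 = -19/7 ≈ -2.7143)
G³ = (-19/7)³ = -6859/343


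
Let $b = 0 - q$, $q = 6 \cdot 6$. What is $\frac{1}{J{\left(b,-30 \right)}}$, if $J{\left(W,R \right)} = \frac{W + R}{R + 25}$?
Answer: $\frac{5}{66} \approx 0.075758$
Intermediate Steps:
$q = 36$
$b = -36$ ($b = 0 - 36 = -36$)
$J{\left(W,R \right)} = \frac{R + W}{25 + R}$
$\frac{1}{J{\left(b,-30 \right)}} = \frac{1}{\frac{1}{25 - 30} \left(-30 - 36\right)} = \frac{1}{\frac{1}{-5} \left(-66\right)} = \frac{1}{\left(- \frac{1}{5}\right) \left(-66\right)} = \frac{1}{\frac{66}{5}} = \frac{5}{66}$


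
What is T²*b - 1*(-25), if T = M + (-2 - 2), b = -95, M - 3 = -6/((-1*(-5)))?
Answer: -2174/5 ≈ -434.80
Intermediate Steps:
M = 9/5 (M = 3 - 6/((-1*(-5))) = 3 - 6/5 = 9/5 ≈ 1.8000)
T = -11/5 (T = 9/5 + (-2 - 2) = 9/5 - 4 = -11/5 ≈ -2.2000)
T²*b - 1*(-25) = (-11/5)²*(-95) - 1*(-25) = (121/25)*(-95) + 25 = -2299/5 + 25 = -2174/5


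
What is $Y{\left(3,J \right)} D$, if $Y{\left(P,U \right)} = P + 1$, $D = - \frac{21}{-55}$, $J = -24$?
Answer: $\frac{84}{55} \approx 1.5273$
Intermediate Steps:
$D = \frac{21}{55}$ ($D = \left(-21\right) \left(- \frac{1}{55}\right) = \frac{21}{55} \approx 0.38182$)
$Y{\left(P,U \right)} = 1 + P$
$Y{\left(3,J \right)} D = \left(1 + 3\right) \frac{21}{55} = 4 \cdot \frac{21}{55} = \frac{84}{55}$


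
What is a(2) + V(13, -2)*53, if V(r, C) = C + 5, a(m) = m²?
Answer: 163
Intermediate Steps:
V(r, C) = 5 + C
a(2) + V(13, -2)*53 = 2² + (5 - 2)*53 = 4 + 3*53 = 4 + 159 = 163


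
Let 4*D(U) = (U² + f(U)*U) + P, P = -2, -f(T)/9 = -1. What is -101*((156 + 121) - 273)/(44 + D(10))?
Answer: -404/91 ≈ -4.4396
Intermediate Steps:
f(T) = 9 (f(T) = -9*(-1) = 9)
D(U) = -½ + U²/4 + 9*U/4 (D(U) = ((U² + 9*U) - 2)/4 = (-2 + U² + 9*U)/4 = -½ + U²/4 + 9*U/4)
-101*((156 + 121) - 273)/(44 + D(10)) = -101*((156 + 121) - 273)/(44 + (-½ + (¼)*10² + (9/4)*10)) = -101*(277 - 273)/(44 + (-½ + (¼)*100 + 45/2)) = -404/(44 + (-½ + 25 + 45/2)) = -404/(44 + 47) = -404/91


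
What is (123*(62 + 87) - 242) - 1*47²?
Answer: 15876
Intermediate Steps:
(123*(62 + 87) - 242) - 1*47² = (123*149 - 242) - 1*2209 = (18327 - 242) - 2209 = 18085 - 2209 = 15876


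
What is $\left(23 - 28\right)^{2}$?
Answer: $25$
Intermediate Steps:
$\left(23 - 28\right)^{2} = \left(-5\right)^{2} = 25$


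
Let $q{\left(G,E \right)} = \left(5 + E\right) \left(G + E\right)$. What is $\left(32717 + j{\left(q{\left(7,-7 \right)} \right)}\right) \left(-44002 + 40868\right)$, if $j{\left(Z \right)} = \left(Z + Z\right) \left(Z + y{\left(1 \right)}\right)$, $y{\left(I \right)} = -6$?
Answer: $-102535078$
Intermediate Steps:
$q{\left(G,E \right)} = \left(5 + E\right) \left(E + G\right)$
$j{\left(Z \right)} = 2 Z \left(-6 + Z\right)$ ($j{\left(Z \right)} = \left(Z + Z\right) \left(Z - 6\right) = 2 Z \left(-6 + Z\right)$)
$\left(32717 + j{\left(q{\left(7,-7 \right)} \right)}\right) \left(-44002 + 40868\right) = \left(32717 + 2 \left(\left(-7\right)^{2} + 5 \left(-7\right) + 5 \cdot 7 - 49\right) \left(-6 + \left(\left(-7\right)^{2} + 5 \left(-7\right) + 5 \cdot 7 - 49\right)\right)\right) \left(-44002 + 40868\right) = \left(32717 + 2 \left(49 - 35 + 35 - 49\right) \left(-6 + \left(49 - 35 + 35 - 49\right)\right)\right) \left(-3134\right) = \left(32717 + 2 \cdot 0 \left(-6 + 0\right)\right) \left(-3134\right) = \left(32717 + 2 \cdot 0 \left(-6\right)\right) \left(-3134\right) = \left(32717 + 0\right) \left(-3134\right) = 32717 \left(-3134\right) = -102535078$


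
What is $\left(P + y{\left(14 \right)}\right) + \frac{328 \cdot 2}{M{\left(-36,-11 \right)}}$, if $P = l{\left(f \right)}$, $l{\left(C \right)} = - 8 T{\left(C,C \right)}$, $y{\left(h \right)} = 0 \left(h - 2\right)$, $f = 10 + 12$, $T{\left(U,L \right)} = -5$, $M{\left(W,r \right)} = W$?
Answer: $\frac{196}{9} \approx 21.778$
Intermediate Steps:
$f = 22$
$y{\left(h \right)} = 0$ ($y{\left(h \right)} = 0 \left(-2 + h\right) = 0$)
$l{\left(C \right)} = 40$ ($l{\left(C \right)} = \left(-8\right) \left(-5\right) = 40$)
$P = 40$
$\left(P + y{\left(14 \right)}\right) + \frac{328 \cdot 2}{M{\left(-36,-11 \right)}} = \left(40 + 0\right) + \frac{328 \cdot 2}{-36} = 40 + 656 \left(- \frac{1}{36}\right) = 40 - \frac{164}{9} = \frac{196}{9}$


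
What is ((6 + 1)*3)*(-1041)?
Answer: -21861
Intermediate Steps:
((6 + 1)*3)*(-1041) = (7*3)*(-1041) = 21*(-1041) = -21861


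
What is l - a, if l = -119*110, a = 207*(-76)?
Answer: 2642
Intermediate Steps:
a = -15732
l = -13090
l - a = -13090 - 1*(-15732) = -13090 + 15732 = 2642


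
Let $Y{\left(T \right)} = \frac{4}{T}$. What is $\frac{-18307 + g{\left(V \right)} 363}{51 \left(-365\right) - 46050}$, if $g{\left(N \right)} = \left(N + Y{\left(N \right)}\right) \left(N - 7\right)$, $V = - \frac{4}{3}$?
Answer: $\frac{15596}{193995} \approx 0.080394$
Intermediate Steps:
$V = - \frac{4}{3}$ ($V = \left(-4\right) \frac{1}{3} = - \frac{4}{3} \approx -1.3333$)
$g{\left(N \right)} = \left(-7 + N\right) \left(N + \frac{4}{N}\right)$ ($g{\left(N \right)} = \left(N + \frac{4}{N}\right) \left(N - 7\right) = \left(N + \frac{4}{N}\right) \left(-7 + N\right) = \left(-7 + N\right) \left(N + \frac{4}{N}\right)$)
$\frac{-18307 + g{\left(V \right)} 363}{51 \left(-365\right) - 46050} = \frac{-18307 + \left(4 + \left(- \frac{4}{3}\right)^{2} - \frac{28}{- \frac{4}{3}} - - \frac{28}{3}\right) 363}{51 \left(-365\right) - 46050} = \frac{-18307 + \left(4 + \frac{16}{9} - -21 + \frac{28}{3}\right) 363}{-18615 - 46050} = \frac{-18307 + \left(4 + \frac{16}{9} + 21 + \frac{28}{3}\right) 363}{-64665} = \left(-18307 + \frac{325}{9} \cdot 363\right) \left(- \frac{1}{64665}\right) = \left(-18307 + \frac{39325}{3}\right) \left(- \frac{1}{64665}\right) = \left(- \frac{15596}{3}\right) \left(- \frac{1}{64665}\right) = \frac{15596}{193995}$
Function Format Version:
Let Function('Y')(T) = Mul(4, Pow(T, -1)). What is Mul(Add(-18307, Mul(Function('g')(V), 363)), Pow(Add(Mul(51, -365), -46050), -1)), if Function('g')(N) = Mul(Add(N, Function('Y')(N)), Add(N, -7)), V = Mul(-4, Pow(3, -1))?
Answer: Rational(15596, 193995) ≈ 0.080394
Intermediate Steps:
V = Rational(-4, 3) (V = Mul(-4, Rational(1, 3)) = Rational(-4, 3) ≈ -1.3333)
Function('g')(N) = Mul(Add(-7, N), Add(N, Mul(4, Pow(N, -1)))) (Function('g')(N) = Mul(Add(N, Mul(4, Pow(N, -1))), Add(N, -7)) = Mul(Add(N, Mul(4, Pow(N, -1))), Add(-7, N)) = Mul(Add(-7, N), Add(N, Mul(4, Pow(N, -1)))))
Mul(Add(-18307, Mul(Function('g')(V), 363)), Pow(Add(Mul(51, -365), -46050), -1)) = Mul(Add(-18307, Mul(Add(4, Pow(Rational(-4, 3), 2), Mul(-28, Pow(Rational(-4, 3), -1)), Mul(-7, Rational(-4, 3))), 363)), Pow(Add(Mul(51, -365), -46050), -1)) = Mul(Add(-18307, Mul(Add(4, Rational(16, 9), Mul(-28, Rational(-3, 4)), Rational(28, 3)), 363)), Pow(Add(-18615, -46050), -1)) = Mul(Add(-18307, Mul(Add(4, Rational(16, 9), 21, Rational(28, 3)), 363)), Pow(-64665, -1)) = Mul(Add(-18307, Mul(Rational(325, 9), 363)), Rational(-1, 64665)) = Mul(Add(-18307, Rational(39325, 3)), Rational(-1, 64665)) = Mul(Rational(-15596, 3), Rational(-1, 64665)) = Rational(15596, 193995)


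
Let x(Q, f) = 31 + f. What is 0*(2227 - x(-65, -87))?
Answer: 0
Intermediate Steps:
0*(2227 - x(-65, -87)) = 0*(2227 - (31 - 87)) = 0*(2227 - 1*(-56)) = 0*(2227 + 56) = 0*2283 = 0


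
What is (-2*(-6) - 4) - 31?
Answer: -23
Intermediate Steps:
(-2*(-6) - 4) - 31 = (12 - 4) - 31 = 8 - 31 = -23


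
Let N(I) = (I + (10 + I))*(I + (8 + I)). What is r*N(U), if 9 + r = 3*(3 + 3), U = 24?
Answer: 29232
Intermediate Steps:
r = 9 (r = -9 + 3*(3 + 3) = -9 + 3*6 = -9 + 18 = 9)
N(I) = (8 + 2*I)*(10 + 2*I) (N(I) = (10 + 2*I)*(8 + 2*I) = (8 + 2*I)*(10 + 2*I))
r*N(U) = 9*(80 + 4*24² + 36*24) = 9*(80 + 4*576 + 864) = 9*(80 + 2304 + 864) = 9*3248 = 29232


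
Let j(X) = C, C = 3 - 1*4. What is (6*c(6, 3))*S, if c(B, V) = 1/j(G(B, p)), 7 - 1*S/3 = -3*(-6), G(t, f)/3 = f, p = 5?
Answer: 198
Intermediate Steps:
G(t, f) = 3*f
C = -1 (C = 3 - 4 = -1)
j(X) = -1
S = -33 (S = 21 - (-9)*(-6) = 21 - 3*18 = 21 - 54 = -33)
c(B, V) = -1 (c(B, V) = 1/(-1) = -1)
(6*c(6, 3))*S = (6*(-1))*(-33) = -6*(-33) = 198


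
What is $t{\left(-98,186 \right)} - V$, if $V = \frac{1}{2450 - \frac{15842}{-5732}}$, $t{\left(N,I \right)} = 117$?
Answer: $\frac{822462791}{7029621} \approx 117.0$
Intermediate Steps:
$V = \frac{2866}{7029621}$ ($V = \frac{1}{2450 - - \frac{7921}{2866}} = \frac{1}{2450 + \frac{7921}{2866}} = \frac{1}{\frac{7029621}{2866}} = \frac{2866}{7029621} \approx 0.0004077$)
$t{\left(-98,186 \right)} - V = 117 - \frac{2866}{7029621} = \frac{822462791}{7029621}$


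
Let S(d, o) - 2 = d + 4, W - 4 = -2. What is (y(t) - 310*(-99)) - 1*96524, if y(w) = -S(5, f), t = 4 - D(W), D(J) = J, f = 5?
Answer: -65845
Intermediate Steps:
W = 2 (W = 4 - 2 = 2)
t = 2 (t = 4 - 1*2 = 4 - 2 = 2)
S(d, o) = 6 + d (S(d, o) = 2 + (d + 4) = 2 + (4 + d) = 6 + d)
y(w) = -11 (y(w) = -(6 + 5) = -1*11 = -11)
(y(t) - 310*(-99)) - 1*96524 = (-11 - 310*(-99)) - 1*96524 = (-11 + 30690) - 96524 = 30679 - 96524 = -65845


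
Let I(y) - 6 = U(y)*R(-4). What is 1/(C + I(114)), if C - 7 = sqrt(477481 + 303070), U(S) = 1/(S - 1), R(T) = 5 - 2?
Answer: -7232/433247345 + 12769*sqrt(780551)/9964688935 ≈ 0.0011154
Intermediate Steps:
R(T) = 3
U(S) = 1/(-1 + S)
I(y) = 6 + 3/(-1 + y)
C = 7 + sqrt(780551) (C = 7 + sqrt(477481 + 303070) = 7 + sqrt(780551) ≈ 890.49)
1/(C + I(114)) = 1/((7 + sqrt(780551)) + 3*(-1 + 2*114)/(-1 + 114)) = 1/((7 + sqrt(780551)) + 3*(-1 + 228)/113) = 1/((7 + sqrt(780551)) + 3*(1/113)*227) = 1/((7 + sqrt(780551)) + 681/113) = 1/(1472/113 + sqrt(780551))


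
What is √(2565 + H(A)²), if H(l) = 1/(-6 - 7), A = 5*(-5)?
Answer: √433486/13 ≈ 50.646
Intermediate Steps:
A = -25
H(l) = -1/13 (H(l) = 1/(-13) = -1/13)
√(2565 + H(A)²) = √(2565 + (-1/13)²) = √(2565 + 1/169) = √(433486/169) = √433486/13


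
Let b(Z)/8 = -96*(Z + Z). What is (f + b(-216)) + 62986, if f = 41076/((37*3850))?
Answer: 4016706284/10175 ≈ 3.9476e+5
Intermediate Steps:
b(Z) = -1536*Z (b(Z) = 8*(-96*(Z + Z)) = 8*(-192*Z) = -1536*Z)
f = 2934/10175 (f = 41076/142450 = 41076*(1/142450) = 2934/10175 ≈ 0.28835)
(f + b(-216)) + 62986 = (2934/10175 - 1536*(-216)) + 62986 = (2934/10175 + 331776) + 62986 = 3375823734/10175 + 62986 = 4016706284/10175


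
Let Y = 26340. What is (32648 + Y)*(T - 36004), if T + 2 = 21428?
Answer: -859927064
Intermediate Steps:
T = 21426 (T = -2 + 21428 = 21426)
(32648 + Y)*(T - 36004) = (32648 + 26340)*(21426 - 36004) = 58988*(-14578) = -859927064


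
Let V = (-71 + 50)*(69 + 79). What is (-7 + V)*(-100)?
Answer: 311500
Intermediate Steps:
V = -3108 (V = -21*148 = -3108)
(-7 + V)*(-100) = (-7 - 3108)*(-100) = -3115*(-100) = 311500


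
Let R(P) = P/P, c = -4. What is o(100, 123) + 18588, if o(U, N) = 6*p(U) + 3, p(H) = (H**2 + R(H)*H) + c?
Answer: 79167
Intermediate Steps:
R(P) = 1
p(H) = -4 + H + H**2 (p(H) = (H**2 + 1*H) - 4 = (H**2 + H) - 4 = (H + H**2) - 4 = -4 + H + H**2)
o(U, N) = -21 + 6*U + 6*U**2 (o(U, N) = 6*(-4 + U + U**2) + 3 = (-24 + 6*U + 6*U**2) + 3 = -21 + 6*U + 6*U**2)
o(100, 123) + 18588 = (-21 + 6*100 + 6*100**2) + 18588 = (-21 + 600 + 6*10000) + 18588 = (-21 + 600 + 60000) + 18588 = 60579 + 18588 = 79167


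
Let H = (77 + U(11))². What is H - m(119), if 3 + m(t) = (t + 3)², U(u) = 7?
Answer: -7825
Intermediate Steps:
m(t) = -3 + (3 + t)² (m(t) = -3 + (t + 3)² = -3 + (3 + t)²)
H = 7056 (H = (77 + 7)² = 84² = 7056)
H - m(119) = 7056 - (-3 + (3 + 119)²) = 7056 - (-3 + 122²) = 7056 - (-3 + 14884) = 7056 - 1*14881 = 7056 - 14881 = -7825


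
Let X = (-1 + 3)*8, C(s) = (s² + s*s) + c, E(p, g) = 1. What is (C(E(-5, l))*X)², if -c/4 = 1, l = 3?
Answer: 1024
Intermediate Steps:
c = -4 (c = -4*1 = -4)
C(s) = -4 + 2*s² (C(s) = (s² + s*s) - 4 = (s² + s²) - 4 = 2*s² - 4 = -4 + 2*s²)
X = 16 (X = 2*8 = 16)
(C(E(-5, l))*X)² = ((-4 + 2*1²)*16)² = ((-4 + 2*1)*16)² = ((-4 + 2)*16)² = (-2*16)² = (-32)² = 1024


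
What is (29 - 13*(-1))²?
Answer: 1764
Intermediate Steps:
(29 - 13*(-1))² = (29 + 13)² = 42² = 1764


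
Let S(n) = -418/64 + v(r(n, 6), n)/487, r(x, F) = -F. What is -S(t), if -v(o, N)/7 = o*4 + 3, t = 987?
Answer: 97079/15584 ≈ 6.2294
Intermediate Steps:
v(o, N) = -21 - 28*o (v(o, N) = -7*(o*4 + 3) = -7*(4*o + 3) = -7*(3 + 4*o) = -21 - 28*o)
S(n) = -97079/15584 (S(n) = -418/64 + (-21 - (-28)*6)/487 = -418*1/64 + (-21 - 28*(-6))*(1/487) = -209/32 + (-21 + 168)*(1/487) = -209/32 + 147*(1/487) = -209/32 + 147/487 = -97079/15584)
-S(t) = -1*(-97079/15584) = 97079/15584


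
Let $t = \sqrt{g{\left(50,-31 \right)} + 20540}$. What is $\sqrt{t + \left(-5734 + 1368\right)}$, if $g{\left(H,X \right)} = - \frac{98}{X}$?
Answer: $\frac{\sqrt{-4195726 + 31 \sqrt{19741978}}}{31} \approx 64.982 i$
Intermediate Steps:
$t = \frac{\sqrt{19741978}}{31}$ ($t = \sqrt{- \frac{98}{-31} + 20540} = \sqrt{\left(-98\right) \left(- \frac{1}{31}\right) + 20540} = \sqrt{\frac{98}{31} + 20540} = \sqrt{\frac{636838}{31}} = \frac{\sqrt{19741978}}{31} \approx 143.33$)
$\sqrt{t + \left(-5734 + 1368\right)} = \sqrt{\frac{\sqrt{19741978}}{31} + \left(-5734 + 1368\right)} = \sqrt{\frac{\sqrt{19741978}}{31} - 4366} = \sqrt{-4366 + \frac{\sqrt{19741978}}{31}}$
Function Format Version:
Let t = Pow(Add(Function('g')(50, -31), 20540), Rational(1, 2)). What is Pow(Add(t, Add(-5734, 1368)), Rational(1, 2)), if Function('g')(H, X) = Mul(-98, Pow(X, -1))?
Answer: Mul(Rational(1, 31), Pow(Add(-4195726, Mul(31, Pow(19741978, Rational(1, 2)))), Rational(1, 2))) ≈ Mul(64.982, I)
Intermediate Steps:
t = Mul(Rational(1, 31), Pow(19741978, Rational(1, 2))) (t = Pow(Add(Mul(-98, Pow(-31, -1)), 20540), Rational(1, 2)) = Pow(Add(Mul(-98, Rational(-1, 31)), 20540), Rational(1, 2)) = Pow(Add(Rational(98, 31), 20540), Rational(1, 2)) = Pow(Rational(636838, 31), Rational(1, 2)) = Mul(Rational(1, 31), Pow(19741978, Rational(1, 2))) ≈ 143.33)
Pow(Add(t, Add(-5734, 1368)), Rational(1, 2)) = Pow(Add(Mul(Rational(1, 31), Pow(19741978, Rational(1, 2))), Add(-5734, 1368)), Rational(1, 2)) = Pow(Add(Mul(Rational(1, 31), Pow(19741978, Rational(1, 2))), -4366), Rational(1, 2)) = Pow(Add(-4366, Mul(Rational(1, 31), Pow(19741978, Rational(1, 2)))), Rational(1, 2))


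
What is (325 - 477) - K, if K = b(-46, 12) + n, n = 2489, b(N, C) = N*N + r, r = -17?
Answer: -4740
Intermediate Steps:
b(N, C) = -17 + N² (b(N, C) = N*N - 17 = N² - 17 = -17 + N²)
K = 4588 (K = (-17 + (-46)²) + 2489 = (-17 + 2116) + 2489 = 2099 + 2489 = 4588)
(325 - 477) - K = (325 - 477) - 1*4588 = -152 - 4588 = -4740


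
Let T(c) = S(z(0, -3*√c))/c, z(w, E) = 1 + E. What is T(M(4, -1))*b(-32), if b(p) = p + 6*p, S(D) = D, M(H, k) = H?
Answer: 280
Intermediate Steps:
b(p) = 7*p
T(c) = (1 - 3*√c)/c
T(M(4, -1))*b(-32) = ((1 - 3*√4)/4)*(7*(-32)) = ((1 - 3*2)/4)*(-224) = ((1 - 6)/4)*(-224) = ((¼)*(-5))*(-224) = -5/4*(-224) = 280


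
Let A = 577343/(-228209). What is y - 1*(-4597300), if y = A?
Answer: 1049144658357/228209 ≈ 4.5973e+6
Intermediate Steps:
A = -577343/228209 (A = 577343*(-1/228209) = -577343/228209 ≈ -2.5299)
y = -577343/228209 ≈ -2.5299
y - 1*(-4597300) = -577343/228209 - 1*(-4597300) = -577343/228209 + 4597300 = 1049144658357/228209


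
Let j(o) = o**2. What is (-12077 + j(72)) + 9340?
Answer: 2447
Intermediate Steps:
(-12077 + j(72)) + 9340 = (-12077 + 72**2) + 9340 = (-12077 + 5184) + 9340 = -6893 + 9340 = 2447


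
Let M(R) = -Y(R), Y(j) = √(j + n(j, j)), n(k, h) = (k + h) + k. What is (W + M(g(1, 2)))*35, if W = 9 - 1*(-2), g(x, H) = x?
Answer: 315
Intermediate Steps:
W = 11 (W = 9 + 2 = 11)
n(k, h) = h + 2*k (n(k, h) = (h + k) + k = h + 2*k)
Y(j) = 2*√j (Y(j) = √(j + (j + 2*j)) = √(j + 3*j) = √(4*j) = 2*√j)
M(R) = -2*√R
(W + M(g(1, 2)))*35 = (11 - 2*√1)*35 = (11 - 2*1)*35 = (11 - 2)*35 = 9*35 = 315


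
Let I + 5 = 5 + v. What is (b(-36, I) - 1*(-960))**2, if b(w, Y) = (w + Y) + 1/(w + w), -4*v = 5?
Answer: 4413874969/5184 ≈ 8.5144e+5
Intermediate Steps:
v = -5/4 (v = -1/4*5 = -5/4 ≈ -1.2500)
I = -5/4 (I = -5 + (5 - 5/4) = -5 + 15/4 = -5/4 ≈ -1.2500)
b(w, Y) = Y + w + 1/(2*w) (b(w, Y) = (Y + w) + 1/(2*w) = Y + w + 1/(2*w))
(b(-36, I) - 1*(-960))**2 = ((-5/4 - 36 + (1/2)/(-36)) - 1*(-960))**2 = ((-5/4 - 36 + (1/2)*(-1/36)) + 960)**2 = ((-5/4 - 36 - 1/72) + 960)**2 = (-2683/72 + 960)**2 = (66437/72)**2 = 4413874969/5184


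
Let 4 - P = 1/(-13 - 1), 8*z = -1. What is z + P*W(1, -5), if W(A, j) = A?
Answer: 221/56 ≈ 3.9464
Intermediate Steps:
z = -1/8 (z = (1/8)*(-1) = -1/8 ≈ -0.12500)
P = 57/14 (P = 4 - 1/(-13 - 1) = 4 - 1/(-14) = 4 - 1*(-1/14) = 4 + 1/14 = 57/14 ≈ 4.0714)
z + P*W(1, -5) = -1/8 + (57/14)*1 = -1/8 + 57/14 = 221/56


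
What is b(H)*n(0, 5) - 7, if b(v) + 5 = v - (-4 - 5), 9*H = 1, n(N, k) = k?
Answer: 122/9 ≈ 13.556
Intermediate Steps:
H = ⅑ (H = (⅑)*1 = ⅑ ≈ 0.11111)
b(v) = 4 + v (b(v) = -5 + (v - (-4 - 5)) = -5 + (v - 1*(-9)) = -5 + (v + 9) = -5 + (9 + v) = 4 + v)
b(H)*n(0, 5) - 7 = (4 + ⅑)*5 - 7 = (37/9)*5 - 7 = 185/9 - 7 = 122/9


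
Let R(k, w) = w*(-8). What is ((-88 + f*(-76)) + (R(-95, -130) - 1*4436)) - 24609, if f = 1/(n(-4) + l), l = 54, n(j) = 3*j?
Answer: -589991/21 ≈ -28095.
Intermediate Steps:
f = 1/42 (f = 1/(3*(-4) + 54) = 1/(-12 + 54) = 1/42 ≈ 0.023810)
R(k, w) = -8*w
((-88 + f*(-76)) + (R(-95, -130) - 1*4436)) - 24609 = ((-88 + (1/42)*(-76)) + (-8*(-130) - 1*4436)) - 24609 = ((-88 - 38/21) + (1040 - 4436)) - 24609 = (-1886/21 - 3396) - 24609 = -73202/21 - 24609 = -589991/21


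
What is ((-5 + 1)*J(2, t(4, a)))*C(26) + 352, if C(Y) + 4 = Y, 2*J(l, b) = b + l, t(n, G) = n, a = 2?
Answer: 88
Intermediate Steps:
J(l, b) = b/2 + l/2 (J(l, b) = (b + l)/2 = b/2 + l/2)
C(Y) = -4 + Y
((-5 + 1)*J(2, t(4, a)))*C(26) + 352 = ((-5 + 1)*((½)*4 + (½)*2))*(-4 + 26) + 352 = -4*(2 + 1)*22 + 352 = -4*3*22 + 352 = -12*22 + 352 = -264 + 352 = 88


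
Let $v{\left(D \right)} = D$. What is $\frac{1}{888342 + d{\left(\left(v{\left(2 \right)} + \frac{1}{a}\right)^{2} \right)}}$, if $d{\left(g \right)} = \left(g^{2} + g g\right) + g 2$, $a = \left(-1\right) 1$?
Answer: $\frac{1}{888346} \approx 1.1257 \cdot 10^{-6}$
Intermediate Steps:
$a = -1$
$d{\left(g \right)} = 2 g + 2 g^{2}$ ($d{\left(g \right)} = \left(g^{2} + g^{2}\right) + 2 g = 2 g^{2} + 2 g = 2 g + 2 g^{2}$)
$\frac{1}{888342 + d{\left(\left(v{\left(2 \right)} + \frac{1}{a}\right)^{2} \right)}} = \frac{1}{888342 + 2 \left(2 + \frac{1}{-1}\right)^{2} \left(1 + \left(2 + \frac{1}{-1}\right)^{2}\right)} = \frac{1}{888342 + 2 \left(2 - 1\right)^{2} \left(1 + \left(2 - 1\right)^{2}\right)} = \frac{1}{888342 + 2 \cdot 1^{2} \left(1 + 1^{2}\right)} = \frac{1}{888342 + 2 \cdot 1 \left(1 + 1\right)} = \frac{1}{888342 + 2 \cdot 1 \cdot 2} = \frac{1}{888342 + 4} = \frac{1}{888346}$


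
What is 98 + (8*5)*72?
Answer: 2978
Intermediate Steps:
98 + (8*5)*72 = 98 + 40*72 = 98 + 2880 = 2978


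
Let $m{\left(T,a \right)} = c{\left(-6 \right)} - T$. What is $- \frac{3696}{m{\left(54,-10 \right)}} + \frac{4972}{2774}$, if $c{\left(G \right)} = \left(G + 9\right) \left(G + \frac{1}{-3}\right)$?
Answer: $\frac{72710}{1387} \approx 52.422$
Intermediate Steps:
$c{\left(G \right)} = \left(9 + G\right) \left(- \frac{1}{3} + G\right)$ ($c{\left(G \right)} = \left(9 + G\right) \left(G - \frac{1}{3}\right) = \left(9 + G\right) \left(- \frac{1}{3} + G\right)$)
$m{\left(T,a \right)} = -19 - T$ ($m{\left(T,a \right)} = \left(-3 + \left(-6\right)^{2} + \frac{26}{3} \left(-6\right)\right) - T = \left(-3 + 36 - 52\right) - T = -19 - T$)
$- \frac{3696}{m{\left(54,-10 \right)}} + \frac{4972}{2774} = - \frac{3696}{-19 - 54} + \frac{4972}{2774} = - \frac{3696}{-19 - 54} + 4972 \cdot \frac{1}{2774} = - \frac{3696}{-73} + \frac{2486}{1387} = \left(-3696\right) \left(- \frac{1}{73}\right) + \frac{2486}{1387} = \frac{3696}{73} + \frac{2486}{1387} = \frac{72710}{1387}$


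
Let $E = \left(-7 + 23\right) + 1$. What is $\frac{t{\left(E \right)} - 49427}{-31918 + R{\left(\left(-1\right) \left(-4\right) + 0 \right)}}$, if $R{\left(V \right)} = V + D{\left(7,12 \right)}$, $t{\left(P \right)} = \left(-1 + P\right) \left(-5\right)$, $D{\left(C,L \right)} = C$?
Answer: $\frac{49507}{31907} \approx 1.5516$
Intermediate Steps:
$E = 17$ ($E = 16 + 1 = 17$)
$t{\left(P \right)} = 5 - 5 P$
$R{\left(V \right)} = 7 + V$ ($R{\left(V \right)} = V + 7 = 7 + V$)
$\frac{t{\left(E \right)} - 49427}{-31918 + R{\left(\left(-1\right) \left(-4\right) + 0 \right)}} = \frac{\left(5 - 85\right) - 49427}{-31918 + \left(7 + \left(\left(-1\right) \left(-4\right) + 0\right)\right)} = \frac{\left(5 - 85\right) - 49427}{-31918 + \left(7 + \left(4 + 0\right)\right)} = \frac{-80 - 49427}{-31918 + \left(7 + 4\right)} = - \frac{49507}{-31918 + 11} = - \frac{49507}{-31907} = \left(-49507\right) \left(- \frac{1}{31907}\right) = \frac{49507}{31907}$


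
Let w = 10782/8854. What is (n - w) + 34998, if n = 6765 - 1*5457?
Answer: 160721271/4427 ≈ 36305.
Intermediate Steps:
w = 5391/4427 (w = 10782*(1/8854) = 5391/4427 ≈ 1.2178)
n = 1308 (n = 6765 - 5457 = 1308)
(n - w) + 34998 = (1308 - 1*5391/4427) + 34998 = (1308 - 5391/4427) + 34998 = 5785125/4427 + 34998 = 160721271/4427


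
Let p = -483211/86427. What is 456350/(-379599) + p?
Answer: -6753556783/994169781 ≈ -6.7932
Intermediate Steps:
p = -483211/86427 (p = -483211*1/86427 = -483211/86427 ≈ -5.5910)
456350/(-379599) + p = 456350/(-379599) - 483211/86427 = 456350*(-1/379599) - 483211/86427 = -456350/379599 - 483211/86427 = -6753556783/994169781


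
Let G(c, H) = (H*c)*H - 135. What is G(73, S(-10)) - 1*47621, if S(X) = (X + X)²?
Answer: 11632244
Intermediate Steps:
S(X) = 4*X² (S(X) = (2*X)² = 4*X²)
G(c, H) = -135 + c*H² (G(c, H) = c*H² - 135 = -135 + c*H²)
G(73, S(-10)) - 1*47621 = (-135 + 73*(4*(-10)²)²) - 1*47621 = (-135 + 73*(4*100)²) - 47621 = (-135 + 73*400²) - 47621 = (-135 + 73*160000) - 47621 = (-135 + 11680000) - 47621 = 11679865 - 47621 = 11632244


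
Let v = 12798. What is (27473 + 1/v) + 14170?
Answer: 532947115/12798 ≈ 41643.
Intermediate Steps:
(27473 + 1/v) + 14170 = (27473 + 1/12798) + 14170 = 351599455/12798 + 14170 = 532947115/12798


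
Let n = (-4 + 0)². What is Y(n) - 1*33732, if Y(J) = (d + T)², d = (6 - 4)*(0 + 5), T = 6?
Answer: -33476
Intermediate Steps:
n = 16 (n = (-4)² = 16)
d = 10 (d = 2*5 = 10)
Y(J) = 256 (Y(J) = (10 + 6)² = 16² = 256)
Y(n) - 1*33732 = 256 - 1*33732 = 256 - 33732 = -33476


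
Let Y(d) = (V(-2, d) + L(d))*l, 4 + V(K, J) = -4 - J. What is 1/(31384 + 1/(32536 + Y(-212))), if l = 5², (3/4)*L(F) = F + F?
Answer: 70508/2212823075 ≈ 3.1863e-5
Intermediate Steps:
L(F) = 8*F/3 (L(F) = 4*(F + F)/3 = 4*(2*F)/3 = 8*F/3)
V(K, J) = -8 - J (V(K, J) = -4 + (-4 - J) = -8 - J)
l = 25
Y(d) = -200 + 125*d/3 (Y(d) = ((-8 - d) + 8*d/3)*25 = (-8 + 5*d/3)*25 = -200 + 125*d/3)
1/(31384 + 1/(32536 + Y(-212))) = 1/(31384 + 1/(32536 + (-200 + (125/3)*(-212)))) = 1/(31384 + 1/(32536 + (-200 - 26500/3))) = 1/(31384 + 1/(32536 - 27100/3)) = 1/(31384 + 1/(70508/3)) = 1/(31384 + 3/70508) = 1/(2212823075/70508) = 70508/2212823075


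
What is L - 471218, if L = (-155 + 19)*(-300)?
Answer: -430418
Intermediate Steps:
L = 40800 (L = -136*(-300) = 40800)
L - 471218 = 40800 - 471218 = -430418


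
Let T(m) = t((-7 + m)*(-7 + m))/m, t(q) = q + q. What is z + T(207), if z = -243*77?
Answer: -3793177/207 ≈ -18325.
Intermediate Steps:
z = -18711
t(q) = 2*q
T(m) = 2*(-7 + m)²/m (T(m) = (2*((-7 + m)*(-7 + m)))/m = (2*(-7 + m)²)/m = 2*(-7 + m)²/m)
z + T(207) = -18711 + 2*(-7 + 207)²/207 = -18711 + 2*(1/207)*200² = -18711 + 2*(1/207)*40000 = -18711 + 80000/207 = -3793177/207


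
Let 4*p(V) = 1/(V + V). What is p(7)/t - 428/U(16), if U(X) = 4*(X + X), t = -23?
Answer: -17231/5152 ≈ -3.3445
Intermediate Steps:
p(V) = 1/(8*V) (p(V) = 1/(4*(V + V)) = 1/(4*((2*V))) = (1/(2*V))/4 = 1/(8*V))
U(X) = 8*X (U(X) = 4*(2*X) = 8*X)
p(7)/t - 428/U(16) = ((1/8)/7)/(-23) - 428/(8*16) = ((1/8)*(1/7))*(-1/23) - 428/128 = (1/56)*(-1/23) - 428*1/128 = -1/1288 - 107/32 = -17231/5152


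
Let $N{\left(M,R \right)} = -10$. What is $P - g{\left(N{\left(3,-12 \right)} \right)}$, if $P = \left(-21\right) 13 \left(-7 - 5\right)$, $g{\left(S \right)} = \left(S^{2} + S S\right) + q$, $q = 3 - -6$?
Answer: $3067$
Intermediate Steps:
$q = 9$ ($q = 3 + 6 = 9$)
$g{\left(S \right)} = 9 + 2 S^{2}$ ($g{\left(S \right)} = \left(S^{2} + S S\right) + 9 = \left(S^{2} + S^{2}\right) + 9 = 2 S^{2} + 9 = 9 + 2 S^{2}$)
$P = 3276$ ($P = \left(-273\right) \left(-12\right) = 3276$)
$P - g{\left(N{\left(3,-12 \right)} \right)} = 3276 - \left(9 + 2 \left(-10\right)^{2}\right) = 3276 - \left(9 + 2 \cdot 100\right) = 3276 - \left(9 + 200\right) = 3276 - 209 = 3067$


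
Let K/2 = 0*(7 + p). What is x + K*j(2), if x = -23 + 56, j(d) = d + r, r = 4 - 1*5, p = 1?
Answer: 33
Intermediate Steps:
r = -1 (r = 4 - 5 = -1)
j(d) = -1 + d (j(d) = d - 1 = -1 + d)
x = 33
K = 0 (K = 2*(0*(7 + 1)) = 2*(0*8) = 2*0 = 0)
x + K*j(2) = 33 + 0*(-1 + 2) = 33 + 0*1 = 33 + 0 = 33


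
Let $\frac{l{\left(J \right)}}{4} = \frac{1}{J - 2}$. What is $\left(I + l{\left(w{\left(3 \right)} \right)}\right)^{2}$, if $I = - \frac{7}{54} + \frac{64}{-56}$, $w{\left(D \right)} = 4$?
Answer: $\frac{75625}{142884} \approx 0.52928$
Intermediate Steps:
$l{\left(J \right)} = \frac{4}{-2 + J}$ ($l{\left(J \right)} = \frac{4}{J - 2} = \frac{4}{-2 + J}$)
$I = - \frac{481}{378}$ ($I = \left(-7\right) \frac{1}{54} + 64 \left(- \frac{1}{56}\right) = - \frac{7}{54} - \frac{8}{7} = - \frac{481}{378} \approx -1.2725$)
$\left(I + l{\left(w{\left(3 \right)} \right)}\right)^{2} = \left(- \frac{481}{378} + \frac{4}{-2 + 4}\right)^{2} = \left(- \frac{481}{378} + \frac{4}{2}\right)^{2} = \left(- \frac{481}{378} + 4 \cdot \frac{1}{2}\right)^{2} = \left(- \frac{481}{378} + 2\right)^{2} = \left(\frac{275}{378}\right)^{2} = \frac{75625}{142884}$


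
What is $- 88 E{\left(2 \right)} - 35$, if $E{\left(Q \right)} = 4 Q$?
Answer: $-739$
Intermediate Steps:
$- 88 E{\left(2 \right)} - 35 = - 88 \cdot 4 \cdot 2 - 35 = \left(-88\right) 8 - 35 = -704 - 35 = -739$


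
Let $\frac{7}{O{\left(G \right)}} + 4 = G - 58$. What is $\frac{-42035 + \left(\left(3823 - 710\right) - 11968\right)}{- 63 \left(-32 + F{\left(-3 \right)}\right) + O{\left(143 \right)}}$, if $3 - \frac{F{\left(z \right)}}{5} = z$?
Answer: $- \frac{588870}{1459} \approx -403.61$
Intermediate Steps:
$O{\left(G \right)} = \frac{7}{-62 + G}$ ($O{\left(G \right)} = \frac{7}{-4 + \left(G - 58\right)} = \frac{7}{-4 + \left(-58 + G\right)} = \frac{7}{-62 + G}$)
$F{\left(z \right)} = 15 - 5 z$
$\frac{-42035 + \left(\left(3823 - 710\right) - 11968\right)}{- 63 \left(-32 + F{\left(-3 \right)}\right) + O{\left(143 \right)}} = \frac{-42035 + \left(\left(3823 - 710\right) - 11968\right)}{- 63 \left(-32 + \left(15 - -15\right)\right) + \frac{7}{-62 + 143}} = \frac{-42035 + \left(3113 - 11968\right)}{- 63 \left(-32 + \left(15 + 15\right)\right) + \frac{7}{81}} = \frac{-42035 - 8855}{- 63 \left(-32 + 30\right) + 7 \cdot \frac{1}{81}} = - \frac{50890}{\left(-63\right) \left(-2\right) + \frac{7}{81}} = - \frac{50890}{126 + \frac{7}{81}} = - \frac{50890}{\frac{10213}{81}} = \left(-50890\right) \frac{81}{10213} = - \frac{588870}{1459}$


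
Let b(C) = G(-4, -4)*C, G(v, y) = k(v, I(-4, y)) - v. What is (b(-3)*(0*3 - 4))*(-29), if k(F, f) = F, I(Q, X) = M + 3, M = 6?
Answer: 0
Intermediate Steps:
I(Q, X) = 9 (I(Q, X) = 6 + 3 = 9)
G(v, y) = 0 (G(v, y) = v - v = 0)
b(C) = 0 (b(C) = 0*C = 0)
(b(-3)*(0*3 - 4))*(-29) = (0*(0*3 - 4))*(-29) = (0*(0 - 4))*(-29) = (0*(-4))*(-29) = 0*(-29) = 0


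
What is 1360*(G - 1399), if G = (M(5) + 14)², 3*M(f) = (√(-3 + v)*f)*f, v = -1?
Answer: -18124720/9 + 1904000*I/3 ≈ -2.0139e+6 + 6.3467e+5*I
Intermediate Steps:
M(f) = 2*I*f²/3 (M(f) = ((√(-3 - 1)*f)*f)/3 = ((√(-4)*f)*f)/3 = (((2*I)*f)*f)/3 = ((2*I*f)*f)/3 = (2*I*f²)/3 = 2*I*f²/3)
G = (14 + 50*I/3)² (G = ((⅔)*I*5² + 14)² = ((⅔)*I*25 + 14)² = (50*I/3 + 14)² = (14 + 50*I/3)² ≈ -81.778 + 466.67*I)
1360*(G - 1399) = 1360*((-736/9 + 1400*I/3) - 1399) = 1360*(-13327/9 + 1400*I/3) = -18124720/9 + 1904000*I/3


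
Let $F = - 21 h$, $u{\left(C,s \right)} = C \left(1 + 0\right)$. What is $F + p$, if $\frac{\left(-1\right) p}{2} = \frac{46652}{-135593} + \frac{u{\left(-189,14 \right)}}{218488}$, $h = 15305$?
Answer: $- \frac{4760872596888007}{14812721692} \approx -3.214 \cdot 10^{5}$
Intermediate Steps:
$u{\left(C,s \right)} = C$ ($u{\left(C,s \right)} = C 1 = C$)
$F = -321405$ ($F = \left(-21\right) 15305 = -321405$)
$p = \frac{10218529253}{14812721692}$ ($p = - 2 \left(\frac{46652}{-135593} - \frac{189}{218488}\right) = - 2 \left(46652 \left(- \frac{1}{135593}\right) - \frac{189}{218488}\right) = - 2 \left(- \frac{46652}{135593} - \frac{189}{218488}\right) = \left(-2\right) \left(- \frac{10218529253}{29625443384}\right) = \frac{10218529253}{14812721692} \approx 0.68985$)
$F + p = -321405 + \frac{10218529253}{14812721692} = - \frac{4760872596888007}{14812721692}$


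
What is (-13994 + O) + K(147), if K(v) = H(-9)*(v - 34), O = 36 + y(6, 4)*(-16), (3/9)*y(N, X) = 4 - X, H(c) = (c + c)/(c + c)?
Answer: -13845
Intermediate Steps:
H(c) = 1 (H(c) = (2*c)/((2*c)) = (2*c)*(1/(2*c)) = 1)
y(N, X) = 12 - 3*X (y(N, X) = 3*(4 - X) = 12 - 3*X)
O = 36 (O = 36 + (12 - 3*4)*(-16) = 36 + (12 - 12)*(-16) = 36 + 0*(-16) = 36 + 0 = 36)
K(v) = -34 + v (K(v) = 1*(v - 34) = 1*(-34 + v) = -34 + v)
(-13994 + O) + K(147) = (-13994 + 36) + (-34 + 147) = -13958 + 113 = -13845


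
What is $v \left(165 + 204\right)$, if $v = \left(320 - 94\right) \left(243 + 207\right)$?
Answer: $37527300$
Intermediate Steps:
$v = 101700$ ($v = 226 \cdot 450 = 101700$)
$v \left(165 + 204\right) = 101700 \left(165 + 204\right) = 101700 \cdot 369 = 37527300$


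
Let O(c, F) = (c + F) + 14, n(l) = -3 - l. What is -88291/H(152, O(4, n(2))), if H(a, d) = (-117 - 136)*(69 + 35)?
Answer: 88291/26312 ≈ 3.3555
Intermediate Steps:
O(c, F) = 14 + F + c (O(c, F) = (F + c) + 14 = 14 + F + c)
H(a, d) = -26312 (H(a, d) = -253*104 = -26312)
-88291/H(152, O(4, n(2))) = -88291/(-26312) = -88291*(-1/26312) = 88291/26312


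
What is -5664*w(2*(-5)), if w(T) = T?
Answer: 56640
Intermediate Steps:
-5664*w(2*(-5)) = -11328*(-5) = -5664*(-10) = 56640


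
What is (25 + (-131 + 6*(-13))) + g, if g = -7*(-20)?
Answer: -44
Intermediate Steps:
g = 140
(25 + (-131 + 6*(-13))) + g = (25 + (-131 + 6*(-13))) + 140 = (25 + (-131 - 78)) + 140 = (25 - 209) + 140 = -184 + 140 = -44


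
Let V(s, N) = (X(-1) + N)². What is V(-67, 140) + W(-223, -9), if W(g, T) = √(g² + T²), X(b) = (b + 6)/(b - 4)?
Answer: 19321 + √49810 ≈ 19544.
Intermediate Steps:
X(b) = (6 + b)/(-4 + b)
V(s, N) = (-1 + N)² (V(s, N) = ((6 - 1)/(-4 - 1) + N)² = (5/(-5) + N)² = (-⅕*5 + N)² = (-1 + N)²)
W(g, T) = √(T² + g²)
V(-67, 140) + W(-223, -9) = (-1 + 140)² + √((-9)² + (-223)²) = 139² + √(81 + 49729) = 19321 + √49810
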